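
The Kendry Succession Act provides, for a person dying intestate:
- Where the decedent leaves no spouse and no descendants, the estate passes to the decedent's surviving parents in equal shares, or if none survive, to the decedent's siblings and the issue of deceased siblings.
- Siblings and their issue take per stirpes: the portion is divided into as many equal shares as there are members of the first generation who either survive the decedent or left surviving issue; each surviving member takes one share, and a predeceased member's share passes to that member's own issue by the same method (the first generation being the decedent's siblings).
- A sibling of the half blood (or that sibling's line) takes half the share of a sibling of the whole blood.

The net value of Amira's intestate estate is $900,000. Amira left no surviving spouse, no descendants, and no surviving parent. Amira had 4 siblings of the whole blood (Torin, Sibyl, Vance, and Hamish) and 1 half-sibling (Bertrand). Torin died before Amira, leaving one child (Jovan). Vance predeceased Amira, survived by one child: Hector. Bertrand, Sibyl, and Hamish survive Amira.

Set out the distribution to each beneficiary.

Bertrand: $100,000; Jovan: $200,000; Sibyl: $200,000; Hector: $200,000; Hamish: $200,000

The entire $900,000 passes to the siblings and their issue.
Counting each half-blood sibling's line as half a unit, there are 9/2 units in $900,000, so one unit is $200,000. Whole-blood lines (Torin, Sibyl, Vance, and Hamish) take $200,000 each; half-blood lines (Bertrand) take $100,000 each.
Torin's share ($200,000) passes entirely to Jovan.
Vance's share ($200,000) passes entirely to Hector.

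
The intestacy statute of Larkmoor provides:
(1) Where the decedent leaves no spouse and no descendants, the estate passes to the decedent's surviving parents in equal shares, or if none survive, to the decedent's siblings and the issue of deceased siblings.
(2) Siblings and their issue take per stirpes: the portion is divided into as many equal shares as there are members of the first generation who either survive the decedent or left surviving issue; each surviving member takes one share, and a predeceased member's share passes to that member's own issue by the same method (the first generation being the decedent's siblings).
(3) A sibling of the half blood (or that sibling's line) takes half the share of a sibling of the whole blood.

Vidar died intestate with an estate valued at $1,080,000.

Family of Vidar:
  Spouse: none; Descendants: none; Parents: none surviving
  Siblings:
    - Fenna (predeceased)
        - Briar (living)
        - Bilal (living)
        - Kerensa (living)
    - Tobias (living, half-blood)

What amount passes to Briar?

The entire $1,080,000 passes to the siblings and their issue.
Counting each half-blood sibling's line as half a unit, there are 3/2 units in $1,080,000, so one unit is $720,000. Whole-blood lines (Fenna) take $720,000 each; half-blood lines (Tobias) take $360,000 each.
Fenna's share ($720,000) is divided into 3 shares of $240,000: Briar, Bilal, and Kerensa each take $240,000.

Briar receives $240,000.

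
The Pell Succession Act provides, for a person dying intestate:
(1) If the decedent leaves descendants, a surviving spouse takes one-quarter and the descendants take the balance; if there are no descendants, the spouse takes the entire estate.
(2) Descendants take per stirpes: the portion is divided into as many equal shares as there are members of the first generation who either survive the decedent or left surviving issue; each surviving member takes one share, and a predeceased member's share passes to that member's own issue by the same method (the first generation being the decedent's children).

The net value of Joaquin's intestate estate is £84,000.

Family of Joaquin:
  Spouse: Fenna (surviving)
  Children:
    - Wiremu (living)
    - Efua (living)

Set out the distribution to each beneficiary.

Fenna: £21,000; Wiremu: £31,500; Efua: £31,500

Fenna takes one-quarter of £84,000 = £21,000. The remaining £63,000 passes to the descendants.
The descendants' portion (£63,000) is divided into 2 shares of £31,500: Wiremu and Efua each take £31,500.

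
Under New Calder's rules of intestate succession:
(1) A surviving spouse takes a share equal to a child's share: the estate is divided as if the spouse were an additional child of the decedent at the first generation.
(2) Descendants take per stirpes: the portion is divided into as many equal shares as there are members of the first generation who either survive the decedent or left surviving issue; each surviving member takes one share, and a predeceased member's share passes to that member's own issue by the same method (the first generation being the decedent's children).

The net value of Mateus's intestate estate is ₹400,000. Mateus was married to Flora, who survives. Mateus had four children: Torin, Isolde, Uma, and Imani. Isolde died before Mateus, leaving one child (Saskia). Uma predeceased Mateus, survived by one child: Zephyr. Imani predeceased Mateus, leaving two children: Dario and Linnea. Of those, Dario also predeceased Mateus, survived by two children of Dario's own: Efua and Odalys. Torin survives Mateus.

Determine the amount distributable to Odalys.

The spouse counts as an additional share at the children's level, so there are 5 primary shares of ₹80,000. Flora takes one such share (₹80,000).
The children's combined portion (₹320,000) is divided into 4 shares of ₹80,000: Torin takes ₹80,000; Isolde's ₹80,000 share passes to Isolde's issue; Uma's ₹80,000 share passes to Uma's issue; Imani's ₹80,000 share passes to Imani's issue.
Isolde's share (₹80,000) passes entirely to Saskia.
Uma's share (₹80,000) passes entirely to Zephyr.
Imani's share (₹80,000) is divided into 2 shares of ₹40,000: Linnea takes ₹40,000; Dario's ₹40,000 share passes to Dario's issue.
Dario's share (₹40,000) is divided into 2 shares of ₹20,000: Efua and Odalys each take ₹20,000.

Odalys receives ₹20,000.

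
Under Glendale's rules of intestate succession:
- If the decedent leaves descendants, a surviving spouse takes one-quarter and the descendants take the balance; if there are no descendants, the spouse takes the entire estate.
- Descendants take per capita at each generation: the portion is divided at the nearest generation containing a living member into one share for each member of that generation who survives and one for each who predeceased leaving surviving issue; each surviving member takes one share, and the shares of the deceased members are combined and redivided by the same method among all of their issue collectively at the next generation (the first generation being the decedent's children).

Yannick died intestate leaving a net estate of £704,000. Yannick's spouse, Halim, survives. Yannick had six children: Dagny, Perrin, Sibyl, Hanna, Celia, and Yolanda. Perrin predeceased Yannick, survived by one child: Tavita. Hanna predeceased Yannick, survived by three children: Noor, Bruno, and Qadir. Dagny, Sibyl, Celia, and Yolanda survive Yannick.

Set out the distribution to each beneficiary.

Halim takes one-quarter of £704,000 = £176,000. The remaining £528,000 passes to the descendants.
The descendants' portion (£528,000) is divided at the children's generation into 6 shares of £88,000. Dagny, Sibyl, Celia, and Yolanda each take £88,000. The 2 shares of the deceased (Perrin and Hanna) are combined into a pool of £176,000.
That pool (£176,000) is divided at the grandchildren's generation equally among Tavita, Noor, Bruno, and Qadir: £44,000 each.

Halim: £176,000; Dagny: £88,000; Tavita: £44,000; Sibyl: £88,000; Noor: £44,000; Bruno: £44,000; Qadir: £44,000; Celia: £88,000; Yolanda: £88,000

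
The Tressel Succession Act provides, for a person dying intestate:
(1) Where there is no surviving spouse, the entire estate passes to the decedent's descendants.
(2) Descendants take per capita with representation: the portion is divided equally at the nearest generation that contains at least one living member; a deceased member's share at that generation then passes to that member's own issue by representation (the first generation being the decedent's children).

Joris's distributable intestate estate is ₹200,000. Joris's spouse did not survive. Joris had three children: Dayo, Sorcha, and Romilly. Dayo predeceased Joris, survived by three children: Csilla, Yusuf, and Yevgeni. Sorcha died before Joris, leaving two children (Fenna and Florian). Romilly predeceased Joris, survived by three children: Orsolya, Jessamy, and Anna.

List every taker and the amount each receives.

The entire ₹200,000 passes to the descendants.
No child survives, so the initial division is made at the grandchildren's generation.
That amount (₹200,000) is divided into 8 shares of ₹25,000: Csilla, Yusuf, Yevgeni, Fenna, Florian, Orsolya, Jessamy, and Anna each take ₹25,000.

Csilla: ₹25,000; Yusuf: ₹25,000; Yevgeni: ₹25,000; Fenna: ₹25,000; Florian: ₹25,000; Orsolya: ₹25,000; Jessamy: ₹25,000; Anna: ₹25,000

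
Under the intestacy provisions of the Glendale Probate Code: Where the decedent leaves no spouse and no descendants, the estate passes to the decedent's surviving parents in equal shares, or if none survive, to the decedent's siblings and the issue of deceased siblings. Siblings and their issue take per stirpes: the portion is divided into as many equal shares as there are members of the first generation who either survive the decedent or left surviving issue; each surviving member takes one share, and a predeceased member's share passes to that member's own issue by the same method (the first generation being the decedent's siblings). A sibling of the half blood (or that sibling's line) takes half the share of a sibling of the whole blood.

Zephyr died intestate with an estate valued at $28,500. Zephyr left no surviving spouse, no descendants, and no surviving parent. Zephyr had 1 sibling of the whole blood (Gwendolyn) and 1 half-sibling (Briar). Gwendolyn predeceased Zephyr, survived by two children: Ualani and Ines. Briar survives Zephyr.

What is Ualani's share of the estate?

The entire $28,500 passes to the siblings and their issue.
Counting each half-blood sibling's line as half a unit, there are 3/2 units in $28,500, so one unit is $19,000. Whole-blood lines (Gwendolyn) take $19,000 each; half-blood lines (Briar) take $9,500 each.
Gwendolyn's share ($19,000) is divided into 2 shares of $9,500: Ualani and Ines each take $9,500.

Ualani receives $9,500.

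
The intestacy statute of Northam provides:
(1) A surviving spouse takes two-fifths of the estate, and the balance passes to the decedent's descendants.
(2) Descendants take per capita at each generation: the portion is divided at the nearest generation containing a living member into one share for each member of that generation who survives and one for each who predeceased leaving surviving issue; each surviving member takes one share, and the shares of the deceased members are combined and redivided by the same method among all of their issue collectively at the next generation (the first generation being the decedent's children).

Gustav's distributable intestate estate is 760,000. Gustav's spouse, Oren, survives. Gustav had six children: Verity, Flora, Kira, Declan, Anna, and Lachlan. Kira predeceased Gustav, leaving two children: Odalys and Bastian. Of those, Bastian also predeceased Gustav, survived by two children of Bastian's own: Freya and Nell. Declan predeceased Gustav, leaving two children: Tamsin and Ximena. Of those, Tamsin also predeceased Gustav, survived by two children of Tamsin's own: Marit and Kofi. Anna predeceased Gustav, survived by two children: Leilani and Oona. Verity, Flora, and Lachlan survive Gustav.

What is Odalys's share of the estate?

Oren takes two-fifths of 760,000 = 304,000. The remaining 456,000 passes to the descendants.
The descendants' portion (456,000) is divided at the children's generation into 6 shares of 76,000. Verity, Flora, and Lachlan each take 76,000. The 3 shares of the deceased (Kira, Declan, and Anna) are combined into a pool of 228,000.
That pool (228,000) is divided at the grandchildren's generation into 6 shares of 38,000. Odalys, Ximena, Leilani, and Oona each take 38,000. The 2 shares of the deceased (Bastian and Tamsin) are combined into a pool of 76,000.
That pool (76,000) is divided at the great-grandchildren's generation equally among Freya, Nell, Marit, and Kofi: 19,000 each.

Odalys receives 38,000.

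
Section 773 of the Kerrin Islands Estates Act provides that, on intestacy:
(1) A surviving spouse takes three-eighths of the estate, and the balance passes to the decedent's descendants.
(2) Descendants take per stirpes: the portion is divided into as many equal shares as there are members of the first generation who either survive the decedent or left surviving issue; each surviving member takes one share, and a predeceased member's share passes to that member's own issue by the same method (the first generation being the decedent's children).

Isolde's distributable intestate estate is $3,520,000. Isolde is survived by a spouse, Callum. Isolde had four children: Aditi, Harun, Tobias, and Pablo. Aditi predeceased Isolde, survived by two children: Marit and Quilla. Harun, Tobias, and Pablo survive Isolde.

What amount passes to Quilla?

Callum takes three-eighths of $3,520,000 = $1,320,000. The remaining $2,200,000 passes to the descendants.
The descendants' portion ($2,200,000) is divided into 4 shares of $550,000: Harun, Tobias, and Pablo each take $550,000; Aditi's $550,000 share passes to Aditi's issue.
Aditi's share ($550,000) is divided into 2 shares of $275,000: Marit and Quilla each take $275,000.

Quilla receives $275,000.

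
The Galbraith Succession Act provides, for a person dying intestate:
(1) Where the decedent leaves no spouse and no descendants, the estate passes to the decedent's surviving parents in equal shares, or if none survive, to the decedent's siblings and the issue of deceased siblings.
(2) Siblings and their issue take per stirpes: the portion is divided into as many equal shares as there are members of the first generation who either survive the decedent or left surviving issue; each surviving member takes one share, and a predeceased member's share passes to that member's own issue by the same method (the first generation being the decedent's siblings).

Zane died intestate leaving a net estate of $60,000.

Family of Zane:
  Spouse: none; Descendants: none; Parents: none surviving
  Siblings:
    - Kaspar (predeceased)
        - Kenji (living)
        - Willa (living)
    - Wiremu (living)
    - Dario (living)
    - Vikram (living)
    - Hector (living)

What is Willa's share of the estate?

The entire $60,000 passes to the siblings and their issue.
That amount ($60,000) is divided into 5 shares of $12,000: Wiremu, Dario, Vikram, and Hector each take $12,000; Kaspar's $12,000 share passes to Kaspar's issue.
Kaspar's share ($12,000) is divided into 2 shares of $6,000: Kenji and Willa each take $6,000.

Willa receives $6,000.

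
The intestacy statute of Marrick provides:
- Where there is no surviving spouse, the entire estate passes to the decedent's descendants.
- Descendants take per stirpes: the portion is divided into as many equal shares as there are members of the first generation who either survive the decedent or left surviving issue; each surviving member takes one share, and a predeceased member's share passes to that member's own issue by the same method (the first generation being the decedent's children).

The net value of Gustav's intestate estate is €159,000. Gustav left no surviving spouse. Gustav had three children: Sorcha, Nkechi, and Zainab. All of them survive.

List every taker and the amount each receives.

The entire €159,000 passes to the descendants.
That amount (€159,000) is divided into 3 shares of €53,000: Sorcha, Nkechi, and Zainab each take €53,000.

Sorcha: €53,000; Nkechi: €53,000; Zainab: €53,000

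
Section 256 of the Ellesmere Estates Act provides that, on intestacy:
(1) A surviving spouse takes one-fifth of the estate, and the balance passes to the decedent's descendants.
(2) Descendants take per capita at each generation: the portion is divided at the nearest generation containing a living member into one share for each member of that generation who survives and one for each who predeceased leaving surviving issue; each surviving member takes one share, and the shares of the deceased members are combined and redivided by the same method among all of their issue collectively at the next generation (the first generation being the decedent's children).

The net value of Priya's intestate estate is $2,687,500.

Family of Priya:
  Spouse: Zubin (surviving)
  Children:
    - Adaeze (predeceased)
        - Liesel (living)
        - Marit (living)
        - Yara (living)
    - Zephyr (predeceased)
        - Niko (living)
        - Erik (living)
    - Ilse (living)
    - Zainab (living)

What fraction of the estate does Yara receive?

Yara receives 2/25 of the estate.

Zubin takes one-fifth of $2,687,500 = $537,500. The remaining $2,150,000 passes to the descendants.
The descendants' portion ($2,150,000) is divided at the children's generation into 4 shares of $537,500. Ilse and Zainab each take $537,500. The 2 shares of the deceased (Adaeze and Zephyr) are combined into a pool of $1,075,000.
That pool ($1,075,000) is divided at the grandchildren's generation equally among Liesel, Marit, Yara, Niko, and Erik: $215,000 each.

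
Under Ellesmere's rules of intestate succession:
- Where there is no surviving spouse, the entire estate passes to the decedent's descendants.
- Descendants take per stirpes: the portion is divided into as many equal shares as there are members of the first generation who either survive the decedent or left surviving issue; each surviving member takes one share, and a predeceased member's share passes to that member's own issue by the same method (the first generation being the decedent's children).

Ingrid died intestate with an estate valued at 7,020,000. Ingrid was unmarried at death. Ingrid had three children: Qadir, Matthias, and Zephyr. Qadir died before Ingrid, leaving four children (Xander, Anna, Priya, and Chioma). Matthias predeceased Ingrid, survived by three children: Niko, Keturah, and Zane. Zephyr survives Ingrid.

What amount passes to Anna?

The entire 7,020,000 passes to the descendants.
That amount (7,020,000) is divided into 3 shares of 2,340,000: Zephyr takes 2,340,000; Qadir's 2,340,000 share passes to Qadir's issue; Matthias's 2,340,000 share passes to Matthias's issue.
Qadir's share (2,340,000) is divided into 4 shares of 585,000: Xander, Anna, Priya, and Chioma each take 585,000.
Matthias's share (2,340,000) is divided into 3 shares of 780,000: Niko, Keturah, and Zane each take 780,000.

Anna receives 585,000.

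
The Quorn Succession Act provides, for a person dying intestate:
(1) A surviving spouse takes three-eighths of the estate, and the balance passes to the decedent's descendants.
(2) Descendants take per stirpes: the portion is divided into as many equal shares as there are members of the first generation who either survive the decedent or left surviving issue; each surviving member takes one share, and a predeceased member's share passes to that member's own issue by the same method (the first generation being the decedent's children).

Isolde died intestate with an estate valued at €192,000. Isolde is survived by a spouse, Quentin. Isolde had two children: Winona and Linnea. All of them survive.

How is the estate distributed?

Quentin: €72,000; Winona: €60,000; Linnea: €60,000

Quentin takes three-eighths of €192,000 = €72,000. The remaining €120,000 passes to the descendants.
The descendants' portion (€120,000) is divided into 2 shares of €60,000: Winona and Linnea each take €60,000.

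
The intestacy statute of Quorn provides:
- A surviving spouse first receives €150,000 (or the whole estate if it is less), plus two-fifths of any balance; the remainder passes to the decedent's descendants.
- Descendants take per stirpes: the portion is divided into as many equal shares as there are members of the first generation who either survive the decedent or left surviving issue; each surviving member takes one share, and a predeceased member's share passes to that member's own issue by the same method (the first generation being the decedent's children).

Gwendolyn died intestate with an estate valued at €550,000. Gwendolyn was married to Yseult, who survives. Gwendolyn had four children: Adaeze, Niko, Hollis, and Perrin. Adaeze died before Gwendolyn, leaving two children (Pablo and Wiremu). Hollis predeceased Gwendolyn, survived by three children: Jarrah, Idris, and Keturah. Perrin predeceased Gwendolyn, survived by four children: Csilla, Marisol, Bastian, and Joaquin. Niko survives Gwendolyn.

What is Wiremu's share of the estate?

Wiremu receives €30,000.

Yseult first takes €150,000, leaving a balance of €400,000. Yseult then takes two-fifths of the balance (€160,000), for a total of €310,000. The remaining €240,000 passes to the descendants.
The descendants' portion (€240,000) is divided into 4 shares of €60,000: Niko takes €60,000; Adaeze's €60,000 share passes to Adaeze's issue; Hollis's €60,000 share passes to Hollis's issue; Perrin's €60,000 share passes to Perrin's issue.
Adaeze's share (€60,000) is divided into 2 shares of €30,000: Pablo and Wiremu each take €30,000.
Hollis's share (€60,000) is divided into 3 shares of €20,000: Jarrah, Idris, and Keturah each take €20,000.
Perrin's share (€60,000) is divided into 4 shares of €15,000: Csilla, Marisol, Bastian, and Joaquin each take €15,000.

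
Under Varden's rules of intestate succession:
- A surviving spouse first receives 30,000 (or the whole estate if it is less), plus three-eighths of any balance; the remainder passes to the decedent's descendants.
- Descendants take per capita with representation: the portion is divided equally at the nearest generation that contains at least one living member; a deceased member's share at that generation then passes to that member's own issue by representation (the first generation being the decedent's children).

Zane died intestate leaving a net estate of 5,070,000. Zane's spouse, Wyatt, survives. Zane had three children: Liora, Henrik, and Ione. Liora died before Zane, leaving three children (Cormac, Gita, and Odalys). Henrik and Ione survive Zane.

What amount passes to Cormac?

Cormac receives 350,000.

Wyatt first takes 30,000, leaving a balance of 5,040,000. Wyatt then takes three-eighths of the balance (1,890,000), for a total of 1,920,000. The remaining 3,150,000 passes to the descendants.
The descendants' portion (3,150,000) is divided into 3 shares of 1,050,000: Henrik and Ione each take 1,050,000; Liora's 1,050,000 share passes to Liora's issue.
Liora's share (1,050,000) is divided into 3 shares of 350,000: Cormac, Gita, and Odalys each take 350,000.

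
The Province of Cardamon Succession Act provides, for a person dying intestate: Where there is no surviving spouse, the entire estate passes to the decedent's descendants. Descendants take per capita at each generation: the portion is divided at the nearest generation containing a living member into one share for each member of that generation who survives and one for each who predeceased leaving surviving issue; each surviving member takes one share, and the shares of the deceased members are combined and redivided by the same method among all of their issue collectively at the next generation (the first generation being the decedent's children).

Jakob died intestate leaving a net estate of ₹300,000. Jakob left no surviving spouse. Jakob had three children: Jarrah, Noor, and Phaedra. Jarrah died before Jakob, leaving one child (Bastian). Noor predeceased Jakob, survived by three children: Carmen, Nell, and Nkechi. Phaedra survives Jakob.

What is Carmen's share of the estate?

The entire ₹300,000 passes to the descendants.
That amount (₹300,000) is divided at the children's generation into 3 shares of ₹100,000. Phaedra takes ₹100,000. The 2 shares of the deceased (Jarrah and Noor) are combined into a pool of ₹200,000.
That pool (₹200,000) is divided at the grandchildren's generation equally among Bastian, Carmen, Nell, and Nkechi: ₹50,000 each.

Carmen receives ₹50,000.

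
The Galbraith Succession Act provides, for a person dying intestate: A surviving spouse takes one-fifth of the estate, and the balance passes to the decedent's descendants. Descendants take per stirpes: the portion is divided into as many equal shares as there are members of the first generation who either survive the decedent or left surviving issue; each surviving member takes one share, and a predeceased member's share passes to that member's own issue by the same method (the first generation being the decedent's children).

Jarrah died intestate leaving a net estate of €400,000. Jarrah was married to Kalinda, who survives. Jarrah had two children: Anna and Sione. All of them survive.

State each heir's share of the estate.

Kalinda takes one-fifth of €400,000 = €80,000. The remaining €320,000 passes to the descendants.
The descendants' portion (€320,000) is divided into 2 shares of €160,000: Anna and Sione each take €160,000.

Kalinda: €80,000; Anna: €160,000; Sione: €160,000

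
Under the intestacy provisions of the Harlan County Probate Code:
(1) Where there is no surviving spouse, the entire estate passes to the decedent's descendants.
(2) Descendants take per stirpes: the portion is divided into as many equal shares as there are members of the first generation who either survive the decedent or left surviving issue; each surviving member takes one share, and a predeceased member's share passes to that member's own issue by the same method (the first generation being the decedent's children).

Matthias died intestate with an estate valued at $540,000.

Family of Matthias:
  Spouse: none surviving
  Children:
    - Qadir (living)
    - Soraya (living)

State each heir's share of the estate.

The entire $540,000 passes to the descendants.
That amount ($540,000) is divided into 2 shares of $270,000: Qadir and Soraya each take $270,000.

Qadir: $270,000; Soraya: $270,000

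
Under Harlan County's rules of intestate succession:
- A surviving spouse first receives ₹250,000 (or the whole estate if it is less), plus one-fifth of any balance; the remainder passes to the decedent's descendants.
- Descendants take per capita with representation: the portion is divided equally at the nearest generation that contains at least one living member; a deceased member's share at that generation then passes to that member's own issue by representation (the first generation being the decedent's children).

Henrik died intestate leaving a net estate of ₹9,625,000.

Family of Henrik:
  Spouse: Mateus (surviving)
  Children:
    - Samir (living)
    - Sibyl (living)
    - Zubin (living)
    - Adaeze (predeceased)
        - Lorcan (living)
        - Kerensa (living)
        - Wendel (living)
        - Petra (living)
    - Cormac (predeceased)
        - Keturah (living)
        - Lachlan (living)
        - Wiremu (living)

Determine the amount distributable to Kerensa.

Mateus first takes ₹250,000, leaving a balance of ₹9,375,000. Mateus then takes one-fifth of the balance (₹1,875,000), for a total of ₹2,125,000. The remaining ₹7,500,000 passes to the descendants.
The descendants' portion (₹7,500,000) is divided into 5 shares of ₹1,500,000: Samir, Sibyl, and Zubin each take ₹1,500,000; Adaeze's ₹1,500,000 share passes to Adaeze's issue; Cormac's ₹1,500,000 share passes to Cormac's issue.
Adaeze's share (₹1,500,000) is divided into 4 shares of ₹375,000: Lorcan, Kerensa, Wendel, and Petra each take ₹375,000.
Cormac's share (₹1,500,000) is divided into 3 shares of ₹500,000: Keturah, Lachlan, and Wiremu each take ₹500,000.

Kerensa receives ₹375,000.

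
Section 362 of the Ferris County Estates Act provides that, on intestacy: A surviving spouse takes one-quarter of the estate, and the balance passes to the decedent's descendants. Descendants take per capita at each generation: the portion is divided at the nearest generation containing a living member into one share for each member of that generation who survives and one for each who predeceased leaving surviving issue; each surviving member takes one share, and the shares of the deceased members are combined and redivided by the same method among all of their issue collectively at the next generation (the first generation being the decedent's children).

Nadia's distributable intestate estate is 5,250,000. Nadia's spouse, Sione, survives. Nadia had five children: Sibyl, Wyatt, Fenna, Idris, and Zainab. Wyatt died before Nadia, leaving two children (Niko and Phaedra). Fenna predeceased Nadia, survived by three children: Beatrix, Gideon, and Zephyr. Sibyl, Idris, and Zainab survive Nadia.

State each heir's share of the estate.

Sione takes one-quarter of 5,250,000 = 1,312,500. The remaining 3,937,500 passes to the descendants.
The descendants' portion (3,937,500) is divided at the children's generation into 5 shares of 787,500. Sibyl, Idris, and Zainab each take 787,500. The 2 shares of the deceased (Wyatt and Fenna) are combined into a pool of 1,575,000.
That pool (1,575,000) is divided at the grandchildren's generation equally among Niko, Phaedra, Beatrix, Gideon, and Zephyr: 315,000 each.

Sione: 1,312,500; Sibyl: 787,500; Niko: 315,000; Phaedra: 315,000; Beatrix: 315,000; Gideon: 315,000; Zephyr: 315,000; Idris: 787,500; Zainab: 787,500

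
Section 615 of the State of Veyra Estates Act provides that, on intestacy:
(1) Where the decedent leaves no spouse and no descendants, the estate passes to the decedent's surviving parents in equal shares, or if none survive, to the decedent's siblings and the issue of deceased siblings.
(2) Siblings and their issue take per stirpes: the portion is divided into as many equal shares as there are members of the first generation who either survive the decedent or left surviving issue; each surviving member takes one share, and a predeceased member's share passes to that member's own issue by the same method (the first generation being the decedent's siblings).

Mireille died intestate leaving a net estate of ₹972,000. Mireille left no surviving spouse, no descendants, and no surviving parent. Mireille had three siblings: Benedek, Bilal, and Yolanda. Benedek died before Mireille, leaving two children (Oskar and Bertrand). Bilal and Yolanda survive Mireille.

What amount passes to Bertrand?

Bertrand receives ₹162,000.

The entire ₹972,000 passes to the siblings and their issue.
That amount (₹972,000) is divided into 3 shares of ₹324,000: Bilal and Yolanda each take ₹324,000; Benedek's ₹324,000 share passes to Benedek's issue.
Benedek's share (₹324,000) is divided into 2 shares of ₹162,000: Oskar and Bertrand each take ₹162,000.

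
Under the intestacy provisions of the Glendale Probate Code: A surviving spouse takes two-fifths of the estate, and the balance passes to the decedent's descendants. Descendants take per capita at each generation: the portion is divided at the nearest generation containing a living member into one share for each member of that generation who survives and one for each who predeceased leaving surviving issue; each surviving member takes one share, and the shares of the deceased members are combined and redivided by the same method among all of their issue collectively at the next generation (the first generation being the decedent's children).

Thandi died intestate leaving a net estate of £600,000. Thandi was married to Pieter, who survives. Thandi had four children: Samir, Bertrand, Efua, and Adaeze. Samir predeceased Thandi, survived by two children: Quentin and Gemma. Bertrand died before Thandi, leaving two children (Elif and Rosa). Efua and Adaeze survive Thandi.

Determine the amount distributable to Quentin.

Quentin receives £45,000.

Pieter takes two-fifths of £600,000 = £240,000. The remaining £360,000 passes to the descendants.
The descendants' portion (£360,000) is divided at the children's generation into 4 shares of £90,000. Efua and Adaeze each take £90,000. The 2 shares of the deceased (Samir and Bertrand) are combined into a pool of £180,000.
That pool (£180,000) is divided at the grandchildren's generation equally among Quentin, Gemma, Elif, and Rosa: £45,000 each.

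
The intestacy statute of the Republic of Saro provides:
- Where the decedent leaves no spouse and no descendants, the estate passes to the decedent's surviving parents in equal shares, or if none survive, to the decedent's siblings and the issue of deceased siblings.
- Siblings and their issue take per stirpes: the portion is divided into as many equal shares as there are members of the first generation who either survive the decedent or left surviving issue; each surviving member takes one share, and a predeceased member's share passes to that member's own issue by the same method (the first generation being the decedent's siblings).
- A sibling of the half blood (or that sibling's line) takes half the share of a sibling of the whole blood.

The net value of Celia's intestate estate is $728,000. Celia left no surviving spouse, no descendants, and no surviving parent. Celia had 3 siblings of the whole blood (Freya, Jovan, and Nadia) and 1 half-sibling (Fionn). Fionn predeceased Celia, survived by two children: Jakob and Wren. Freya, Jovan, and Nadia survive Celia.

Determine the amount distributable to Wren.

The entire $728,000 passes to the siblings and their issue.
Counting each half-blood sibling's line as half a unit, there are 7/2 units in $728,000, so one unit is $208,000. Whole-blood lines (Freya, Jovan, and Nadia) take $208,000 each; half-blood lines (Fionn) take $104,000 each.
Fionn's share ($104,000) is divided into 2 shares of $52,000: Jakob and Wren each take $52,000.

Wren receives $52,000.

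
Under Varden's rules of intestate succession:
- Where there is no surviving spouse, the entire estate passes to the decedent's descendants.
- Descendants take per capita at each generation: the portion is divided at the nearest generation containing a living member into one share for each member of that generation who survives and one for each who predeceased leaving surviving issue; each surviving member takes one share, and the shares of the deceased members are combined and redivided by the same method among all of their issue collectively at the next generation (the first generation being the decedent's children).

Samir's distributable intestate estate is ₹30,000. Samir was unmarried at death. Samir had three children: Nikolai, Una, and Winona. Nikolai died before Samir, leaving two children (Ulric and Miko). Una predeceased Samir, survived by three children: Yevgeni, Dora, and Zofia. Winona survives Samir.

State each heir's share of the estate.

Ulric: ₹4,000; Miko: ₹4,000; Yevgeni: ₹4,000; Dora: ₹4,000; Zofia: ₹4,000; Winona: ₹10,000

The entire ₹30,000 passes to the descendants.
That amount (₹30,000) is divided at the children's generation into 3 shares of ₹10,000. Winona takes ₹10,000. The 2 shares of the deceased (Nikolai and Una) are combined into a pool of ₹20,000.
That pool (₹20,000) is divided at the grandchildren's generation equally among Ulric, Miko, Yevgeni, Dora, and Zofia: ₹4,000 each.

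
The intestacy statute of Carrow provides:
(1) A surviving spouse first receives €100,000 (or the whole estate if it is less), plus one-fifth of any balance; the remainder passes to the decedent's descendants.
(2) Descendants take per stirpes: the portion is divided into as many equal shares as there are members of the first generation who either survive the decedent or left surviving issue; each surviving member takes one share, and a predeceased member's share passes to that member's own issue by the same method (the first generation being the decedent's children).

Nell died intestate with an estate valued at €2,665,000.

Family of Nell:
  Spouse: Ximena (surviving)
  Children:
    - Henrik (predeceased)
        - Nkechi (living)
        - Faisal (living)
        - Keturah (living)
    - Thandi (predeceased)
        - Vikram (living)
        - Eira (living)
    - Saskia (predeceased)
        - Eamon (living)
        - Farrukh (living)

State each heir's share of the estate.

Ximena first takes €100,000, leaving a balance of €2,565,000. Ximena then takes one-fifth of the balance (€513,000), for a total of €613,000. The remaining €2,052,000 passes to the descendants.
The descendants' portion (€2,052,000) is divided into 3 shares of €684,000: Henrik's €684,000 share passes to Henrik's issue; Thandi's €684,000 share passes to Thandi's issue; Saskia's €684,000 share passes to Saskia's issue.
Henrik's share (€684,000) is divided into 3 shares of €228,000: Nkechi, Faisal, and Keturah each take €228,000.
Thandi's share (€684,000) is divided into 2 shares of €342,000: Vikram and Eira each take €342,000.
Saskia's share (€684,000) is divided into 2 shares of €342,000: Eamon and Farrukh each take €342,000.

Ximena: €613,000; Nkechi: €228,000; Faisal: €228,000; Keturah: €228,000; Vikram: €342,000; Eira: €342,000; Eamon: €342,000; Farrukh: €342,000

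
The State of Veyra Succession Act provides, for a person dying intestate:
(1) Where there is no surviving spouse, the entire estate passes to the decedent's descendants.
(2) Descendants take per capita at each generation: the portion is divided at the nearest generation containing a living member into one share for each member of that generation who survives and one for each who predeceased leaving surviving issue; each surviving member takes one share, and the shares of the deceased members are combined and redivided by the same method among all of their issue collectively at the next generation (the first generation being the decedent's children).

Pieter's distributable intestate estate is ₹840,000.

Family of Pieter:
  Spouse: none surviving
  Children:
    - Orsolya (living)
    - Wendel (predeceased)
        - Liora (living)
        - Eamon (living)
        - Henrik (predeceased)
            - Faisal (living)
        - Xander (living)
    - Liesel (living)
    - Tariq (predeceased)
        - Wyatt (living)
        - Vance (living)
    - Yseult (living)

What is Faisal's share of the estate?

The entire ₹840,000 passes to the descendants.
That amount (₹840,000) is divided at the children's generation into 5 shares of ₹168,000. Orsolya, Liesel, and Yseult each take ₹168,000. The 2 shares of the deceased (Wendel and Tariq) are combined into a pool of ₹336,000.
That pool (₹336,000) is divided at the grandchildren's generation into 6 shares of ₹56,000. Liora, Eamon, Xander, Wyatt, and Vance each take ₹56,000. The remaining share for the deceased Henrik (₹56,000) is carried to the next generation.
That pool (₹56,000) passes entirely to Faisal, the sole taker at the great-grandchildren's generation.

Faisal receives ₹56,000.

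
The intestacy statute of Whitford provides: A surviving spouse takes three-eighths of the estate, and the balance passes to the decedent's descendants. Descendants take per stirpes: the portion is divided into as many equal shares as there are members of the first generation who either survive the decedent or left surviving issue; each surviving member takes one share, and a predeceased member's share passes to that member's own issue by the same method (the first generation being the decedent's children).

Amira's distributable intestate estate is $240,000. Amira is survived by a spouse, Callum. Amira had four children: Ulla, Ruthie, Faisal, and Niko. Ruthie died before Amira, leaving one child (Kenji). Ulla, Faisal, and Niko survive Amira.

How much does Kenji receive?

Callum takes three-eighths of $240,000 = $90,000. The remaining $150,000 passes to the descendants.
The descendants' portion ($150,000) is divided into 4 shares of $37,500: Ulla, Faisal, and Niko each take $37,500; Ruthie's $37,500 share passes to Ruthie's issue.
Ruthie's share ($37,500) passes entirely to Kenji.

Kenji receives $37,500.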